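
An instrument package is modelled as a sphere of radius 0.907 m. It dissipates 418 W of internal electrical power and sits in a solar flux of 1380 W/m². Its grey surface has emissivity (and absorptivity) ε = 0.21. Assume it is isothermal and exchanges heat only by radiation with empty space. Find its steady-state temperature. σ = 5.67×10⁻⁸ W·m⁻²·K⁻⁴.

At steady state, absorbed solar power + internal power = radiated power.
Absorbed: α·S·A_cross = 0.21·1380·2.584 = 749.0 W (cross-section πr²).
Total input = 749.0 + 418 = 1167 W.
Radiated: εσ·A_surf·T⁴ with A_surf = 4πr² = 10.34 m².
T⁴ = 1167/(0.21·5.67×10⁻⁸·10.34) = 9.481×10⁹ K⁴.

T ≈ 312 K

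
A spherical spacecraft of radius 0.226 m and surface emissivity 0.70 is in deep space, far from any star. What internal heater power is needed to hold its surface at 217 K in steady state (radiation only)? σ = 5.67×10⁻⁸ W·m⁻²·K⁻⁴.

P = εσ·4πr²·T⁴.
4πr² = 0.6418 m²; T⁴ = 2.217×10⁹ K⁴.
P = 0.70·5.67×10⁻⁸·0.6418·2.217×10⁹.

P ≈ 56.5 W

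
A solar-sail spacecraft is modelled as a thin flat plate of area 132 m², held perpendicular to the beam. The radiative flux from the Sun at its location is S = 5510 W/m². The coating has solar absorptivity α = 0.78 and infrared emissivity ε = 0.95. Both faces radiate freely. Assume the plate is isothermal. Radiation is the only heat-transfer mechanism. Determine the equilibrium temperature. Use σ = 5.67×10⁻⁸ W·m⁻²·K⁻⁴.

T ≈ 447 K

At equilibrium, absorbed power = emitted power.
Absorbing cross-section = A = 132.0 m²; emitting surface = 2A = 264.0 m² (ratio 2).
αS·A_cross = εσ·A_surf·T⁴  ⇒  T⁴ = αS/(ε·2σ).
T⁴ = 0.780·5510/(0.95·2·5.67×10⁻⁸) = 3.989×10¹⁰ K⁴.
T = (3.989×10¹⁰)^(1/4).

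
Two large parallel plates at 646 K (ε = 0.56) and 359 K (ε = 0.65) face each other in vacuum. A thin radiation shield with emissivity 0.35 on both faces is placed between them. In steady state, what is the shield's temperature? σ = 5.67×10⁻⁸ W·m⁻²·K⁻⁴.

T_s ≈ 552 K

In steady state the net flux on the hot side equals that on the cold side.
σ(T₁⁴−T_s⁴)/D₁ = σ(T_s⁴−T₂⁴)/D₂, with D₁ = 1/ε₁+1/ε_s−1 = 3.643, D₂ = 1/ε_s+1/ε₂−1 = 3.396.
Solve for T_s⁴: T_s⁴ = (D₂·T₁⁴ + D₁·T₂⁴)/(D₁+D₂) = 9.261×10¹⁰ K⁴.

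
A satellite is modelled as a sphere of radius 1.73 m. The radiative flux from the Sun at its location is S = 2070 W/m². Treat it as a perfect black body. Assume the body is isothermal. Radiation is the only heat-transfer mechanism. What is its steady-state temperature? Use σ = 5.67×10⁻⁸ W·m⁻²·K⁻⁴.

At equilibrium, absorbed power = emitted power.
Absorbing cross-section = πr² = 9.402 m²; emitting surface = 4πr² = 37.61 m² (ratio 4).
S·A_cross = εσ·A_surf·T⁴  ⇒  T⁴ = S/(4σ).
T⁴ = 1.00·2070/(4·5.67×10⁻⁸) = 9.127×10⁹ K⁴.
T = (9.127×10⁹)^(1/4).

T ≈ 309 K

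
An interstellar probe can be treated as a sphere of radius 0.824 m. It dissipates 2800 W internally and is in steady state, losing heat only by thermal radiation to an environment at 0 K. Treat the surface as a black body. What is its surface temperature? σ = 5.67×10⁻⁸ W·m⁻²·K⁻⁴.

T ≈ 276 K

Steady state: internal power = radiated power, P = εσA T⁴.
Radiating area A = 4πr² = 8.532 m².
T⁴ = P/(εσA) = 2800/(1.0·5.67×10⁻⁸·8.532) = 5.788×10⁹ K⁴.
T = (5.788×10⁹)^(1/4).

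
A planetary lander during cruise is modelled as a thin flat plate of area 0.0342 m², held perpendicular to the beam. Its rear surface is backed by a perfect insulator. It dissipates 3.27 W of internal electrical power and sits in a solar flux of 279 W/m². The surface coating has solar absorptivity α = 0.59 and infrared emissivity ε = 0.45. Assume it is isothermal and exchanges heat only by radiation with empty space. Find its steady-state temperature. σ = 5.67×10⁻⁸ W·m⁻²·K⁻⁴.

At steady state, absorbed solar power + internal power = radiated power.
Absorbed: α·S·A_cross = 0.59·279·0.03420 = 5.630 W (cross-section A).
Total input = 5.630 + 3.27 = 8.900 W.
Radiated: εσ·A_surf·T⁴ with A_surf = A = 0.03420 m².
T⁴ = 8.900/(0.45·5.67×10⁻⁸·0.03420) = 1.020×10¹⁰ K⁴.

T ≈ 318 K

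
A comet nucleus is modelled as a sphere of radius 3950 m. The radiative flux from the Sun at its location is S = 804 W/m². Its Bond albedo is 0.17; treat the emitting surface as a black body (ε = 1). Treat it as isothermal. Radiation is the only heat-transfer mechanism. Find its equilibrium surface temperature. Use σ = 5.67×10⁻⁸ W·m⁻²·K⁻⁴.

T ≈ 233 K

At equilibrium, absorbed power = emitted power.
Absorbing cross-section = πr² = 4.902×10⁷ m²; emitting surface = 4πr² = 1.961×10⁸ m² (ratio 4).
(1−a)S·A_cross = εσ·A_surf·T⁴  ⇒  T⁴ = (1−a)S/(4σ).
T⁴ = 0.830·804/(4·5.67×10⁻⁸) = 2.942×10⁹ K⁴.
T = (2.942×10⁹)^(1/4).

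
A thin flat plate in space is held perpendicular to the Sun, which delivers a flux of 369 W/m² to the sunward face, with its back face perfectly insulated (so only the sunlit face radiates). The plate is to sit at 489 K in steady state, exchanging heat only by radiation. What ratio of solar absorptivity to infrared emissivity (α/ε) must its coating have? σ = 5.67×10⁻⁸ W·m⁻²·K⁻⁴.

α/ε ≈ 8.79

Balance: αS·A = εσ·1A·T⁴ ⇒ α/ε = σT⁴/S.
α/ε = 5.67×10⁻⁸·(489)⁴/369 = 5.67×10⁻⁸·5.718×10¹⁰/369.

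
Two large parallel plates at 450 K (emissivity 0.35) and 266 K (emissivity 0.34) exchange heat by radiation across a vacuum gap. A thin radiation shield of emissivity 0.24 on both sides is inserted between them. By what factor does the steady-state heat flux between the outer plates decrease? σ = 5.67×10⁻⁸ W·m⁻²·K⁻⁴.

Without shield: q₀ = σΔ(T⁴)/(1/ε₁+1/ε₂−1) with denominator 4.798.
With shield the two gaps are in series; the resistances add: (1/ε₁+1/ε_s−1)+(1/ε_s+1/ε₂−1) = 6.024+6.108 = 12.13.
Heat-flux ratio q₀/q = 12.13/4.798.

factor ≈ 2.53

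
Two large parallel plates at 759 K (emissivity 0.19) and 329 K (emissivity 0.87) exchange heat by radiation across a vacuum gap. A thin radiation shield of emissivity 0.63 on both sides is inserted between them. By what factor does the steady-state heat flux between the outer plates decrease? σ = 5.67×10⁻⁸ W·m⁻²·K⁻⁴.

factor ≈ 1.40

Without shield: q₀ = σΔ(T⁴)/(1/ε₁+1/ε₂−1) with denominator 5.413.
With shield the two gaps are in series; the resistances add: (1/ε₁+1/ε_s−1)+(1/ε_s+1/ε₂−1) = 5.850+1.737 = 7.587.
Heat-flux ratio q₀/q = 7.587/5.413.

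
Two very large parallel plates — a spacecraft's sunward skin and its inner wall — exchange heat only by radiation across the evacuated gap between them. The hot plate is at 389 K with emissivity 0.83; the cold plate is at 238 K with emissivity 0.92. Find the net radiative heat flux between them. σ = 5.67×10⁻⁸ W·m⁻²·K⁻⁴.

For two infinite grey parallel plates, q = σ(T₁⁴ − T₂⁴)/(1/ε₁ + 1/ε₂ − 1).
T₁⁴ − T₂⁴ = 2.290×10¹⁰ − 3.209×10⁹ = 1.969×10¹⁰ K⁴.
1/ε₁ + 1/ε₂ − 1 = 1.205 + 1.087 − 1 = 1.292.
q = 5.67×10⁻⁸ × 1.969×10¹⁰ / 1.292.

q ≈ 864 W/m²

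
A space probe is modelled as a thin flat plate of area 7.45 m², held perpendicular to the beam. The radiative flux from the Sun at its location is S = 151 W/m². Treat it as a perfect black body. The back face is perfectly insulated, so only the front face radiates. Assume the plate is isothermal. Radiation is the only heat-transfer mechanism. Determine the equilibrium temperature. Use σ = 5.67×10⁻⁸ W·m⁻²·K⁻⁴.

At equilibrium, absorbed power = emitted power.
Absorbing cross-section = A = 7.450 m²; emitting surface = A = 7.450 m² (ratio 1).
S·A_cross = εσ·A_surf·T⁴  ⇒  T⁴ = S/(1σ).
T⁴ = 1.00·151/(1·5.67×10⁻⁸) = 2.663×10⁹ K⁴.
T = (2.663×10⁹)^(1/4).

T ≈ 227 K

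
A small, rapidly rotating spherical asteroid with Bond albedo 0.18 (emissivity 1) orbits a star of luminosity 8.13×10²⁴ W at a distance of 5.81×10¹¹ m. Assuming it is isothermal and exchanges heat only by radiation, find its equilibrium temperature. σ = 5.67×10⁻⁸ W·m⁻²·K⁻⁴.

T ≈ 51.3 K

First find the stellar flux at distance d: S = L/(4πd²) = 8.13×10²⁴/(4π·(5.81×10¹¹)²) = 1.917 W/m².
For an isothermal sphere, absorbed (1−a)S·πr² = emitted σ·4πr²·T⁴, so T⁴ = (1−a)S/(4σ).
T⁴ = 0.820·1.917/(4·5.67×10⁻⁸) = 6.929×10⁶ K⁴.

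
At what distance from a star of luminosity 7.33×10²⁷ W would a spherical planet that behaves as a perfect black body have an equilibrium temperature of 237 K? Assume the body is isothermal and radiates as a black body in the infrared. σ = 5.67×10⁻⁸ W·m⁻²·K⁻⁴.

d ≈ 9.03×10¹¹ m

For an isothermal black-emitting sphere, (1−a)S·πr² = σ·4πr²·T⁴ ⇒ S = 4σT⁴/(1−a).
S = 4·5.67×10⁻⁸·(237)⁴/1.00 = 715.5 W/m².
Flux falls as S = L/(4πd²), so d = √(L/(4πS)) = √(7.33×10²⁷/(4π·715.5)).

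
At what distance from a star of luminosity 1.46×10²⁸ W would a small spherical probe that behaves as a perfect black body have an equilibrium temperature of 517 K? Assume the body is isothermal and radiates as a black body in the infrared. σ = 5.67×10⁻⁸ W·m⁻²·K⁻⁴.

d ≈ 2.68×10¹¹ m

For an isothermal black-emitting sphere, (1−a)S·πr² = σ·4πr²·T⁴ ⇒ S = 4σT⁴/(1−a).
S = 4·5.67×10⁻⁸·(517)⁴/1.00 = 16200 W/m².
Flux falls as S = L/(4πd²), so d = √(L/(4πS)) = √(1.46×10²⁸/(4π·16200)).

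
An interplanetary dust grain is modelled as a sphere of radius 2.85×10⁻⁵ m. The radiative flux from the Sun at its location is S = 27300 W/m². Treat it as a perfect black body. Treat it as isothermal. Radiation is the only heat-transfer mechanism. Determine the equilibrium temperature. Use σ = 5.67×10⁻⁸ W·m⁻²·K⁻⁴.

At equilibrium, absorbed power = emitted power.
Absorbing cross-section = πr² = 2.552×10⁻⁹ m²; emitting surface = 4πr² = 1.021×10⁻⁸ m² (ratio 4).
S·A_cross = εσ·A_surf·T⁴  ⇒  T⁴ = S/(4σ).
T⁴ = 1.00·27300/(4·5.67×10⁻⁸) = 1.204×10¹¹ K⁴.
T = (1.204×10¹¹)^(1/4).

T ≈ 589 K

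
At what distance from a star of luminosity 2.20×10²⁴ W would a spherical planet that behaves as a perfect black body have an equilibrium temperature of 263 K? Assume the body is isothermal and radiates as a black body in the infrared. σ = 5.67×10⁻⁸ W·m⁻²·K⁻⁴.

For an isothermal black-emitting sphere, (1−a)S·πr² = σ·4πr²·T⁴ ⇒ S = 4σT⁴/(1−a).
S = 4·5.67×10⁻⁸·(263)⁴/1.00 = 1085 W/m².
Flux falls as S = L/(4πd²), so d = √(L/(4πS)) = √(2.20×10²⁴/(4π·1085)).

d ≈ 1.27×10¹⁰ m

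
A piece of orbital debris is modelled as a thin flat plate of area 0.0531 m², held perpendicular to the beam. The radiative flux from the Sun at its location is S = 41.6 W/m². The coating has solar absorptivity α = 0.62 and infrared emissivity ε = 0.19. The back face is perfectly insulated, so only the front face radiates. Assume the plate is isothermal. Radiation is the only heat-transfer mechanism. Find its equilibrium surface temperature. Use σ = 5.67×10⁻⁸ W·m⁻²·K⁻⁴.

T ≈ 221 K

At equilibrium, absorbed power = emitted power.
Absorbing cross-section = A = 0.05310 m²; emitting surface = A = 0.05310 m² (ratio 1).
αS·A_cross = εσ·A_surf·T⁴  ⇒  T⁴ = αS/(ε·1σ).
T⁴ = 0.620·41.6/(0.19·1·5.67×10⁻⁸) = 2.394×10⁹ K⁴.
T = (2.394×10⁹)^(1/4).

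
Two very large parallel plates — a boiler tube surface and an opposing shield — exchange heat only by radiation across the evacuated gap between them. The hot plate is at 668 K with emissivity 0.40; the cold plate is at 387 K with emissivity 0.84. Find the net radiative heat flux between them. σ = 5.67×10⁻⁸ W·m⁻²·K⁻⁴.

q ≈ 3720 W/m²

For two infinite grey parallel plates, q = σ(T₁⁴ − T₂⁴)/(1/ε₁ + 1/ε₂ − 1).
T₁⁴ − T₂⁴ = 1.991×10¹¹ − 2.243×10¹⁰ = 1.767×10¹¹ K⁴.
1/ε₁ + 1/ε₂ − 1 = 2.500 + 1.190 − 1 = 2.690.
q = 5.67×10⁻⁸ × 1.767×10¹¹ / 2.690.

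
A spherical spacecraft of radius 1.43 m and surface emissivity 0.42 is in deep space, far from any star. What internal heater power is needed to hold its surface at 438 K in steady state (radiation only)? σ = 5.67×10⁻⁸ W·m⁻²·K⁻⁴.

P ≈ 22500 W

P = εσ·4πr²·T⁴.
4πr² = 25.70 m²; T⁴ = 3.680×10¹⁰ K⁴.
P = 0.42·5.67×10⁻⁸·25.70·3.680×10¹⁰.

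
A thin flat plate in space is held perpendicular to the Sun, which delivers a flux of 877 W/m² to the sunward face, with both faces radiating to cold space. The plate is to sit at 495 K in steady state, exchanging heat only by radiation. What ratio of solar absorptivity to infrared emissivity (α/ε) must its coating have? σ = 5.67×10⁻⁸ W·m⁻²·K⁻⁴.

α/ε ≈ 7.76

Balance: αS·A = εσ·2A·T⁴ ⇒ α/ε = 2σT⁴/S.
α/ε = 2·5.67×10⁻⁸·(495)⁴/877 = 2·5.67×10⁻⁸·6.004×10¹⁰/877.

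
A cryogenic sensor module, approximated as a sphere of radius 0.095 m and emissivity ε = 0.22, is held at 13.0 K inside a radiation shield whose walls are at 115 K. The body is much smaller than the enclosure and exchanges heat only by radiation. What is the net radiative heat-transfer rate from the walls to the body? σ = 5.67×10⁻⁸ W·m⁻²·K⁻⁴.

For a small grey body in a large enclosure: P_net = εσA(T_body⁴ − T_wall⁴).
A = 4πr² = 0.1134 m²; T_body⁴ − T_wall⁴ = 28560 − 1.749×10⁸ = -1.749×10⁸ K⁴.
|P_net| = 0.22·5.67×10⁻⁸·0.1134·1.749×10⁸.

P_net ≈ 0.247 W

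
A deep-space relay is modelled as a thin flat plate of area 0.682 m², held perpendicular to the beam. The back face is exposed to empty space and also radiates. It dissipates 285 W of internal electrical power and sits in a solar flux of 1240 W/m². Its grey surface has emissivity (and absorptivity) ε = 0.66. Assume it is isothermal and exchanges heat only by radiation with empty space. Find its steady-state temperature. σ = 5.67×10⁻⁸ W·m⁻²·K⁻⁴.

At steady state, absorbed solar power + internal power = radiated power.
Absorbed: α·S·A_cross = 0.66·1240·0.6820 = 558.1 W (cross-section A).
Total input = 558.1 + 285 = 843.1 W.
Radiated: εσ·A_surf·T⁴ with A_surf = 2A = 1.364 m².
T⁴ = 843.1/(0.66·5.67×10⁻⁸·1.364) = 1.652×10¹⁰ K⁴.

T ≈ 359 K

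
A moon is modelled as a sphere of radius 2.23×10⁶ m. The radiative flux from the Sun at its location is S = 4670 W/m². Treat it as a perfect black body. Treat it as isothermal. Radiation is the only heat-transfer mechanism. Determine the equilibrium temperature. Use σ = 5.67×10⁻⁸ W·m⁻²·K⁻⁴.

At equilibrium, absorbed power = emitted power.
Absorbing cross-section = πr² = 1.562×10¹³ m²; emitting surface = 4πr² = 6.249×10¹³ m² (ratio 4).
S·A_cross = εσ·A_surf·T⁴  ⇒  T⁴ = S/(4σ).
T⁴ = 1.00·4670/(4·5.67×10⁻⁸) = 2.059×10¹⁰ K⁴.
T = (2.059×10¹⁰)^(1/4).

T ≈ 379 K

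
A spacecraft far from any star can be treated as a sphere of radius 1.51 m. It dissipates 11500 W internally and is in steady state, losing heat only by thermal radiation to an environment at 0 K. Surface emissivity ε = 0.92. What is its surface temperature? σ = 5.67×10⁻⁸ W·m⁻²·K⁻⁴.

Steady state: internal power = radiated power, P = εσA T⁴.
Radiating area A = 4πr² = 28.65 m².
T⁴ = P/(εσA) = 11500/(0.92·5.67×10⁻⁸·28.65) = 7.694×10⁹ K⁴.
T = (7.694×10⁹)^(1/4).

T ≈ 296 K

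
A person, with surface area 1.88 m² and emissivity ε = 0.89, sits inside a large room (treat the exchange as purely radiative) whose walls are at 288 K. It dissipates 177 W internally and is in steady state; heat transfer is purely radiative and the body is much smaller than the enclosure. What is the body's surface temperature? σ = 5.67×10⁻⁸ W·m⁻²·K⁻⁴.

For a small grey body in a large enclosure, net radiated power = εσA(T⁴ − T_w⁴).
Steady state: P = εσA(T⁴ − T_w⁴) with A = 1.88 m².
T⁴ = P/(εσA) + T_w⁴ = 177/(0.89·5.67×10⁻⁸·1.880) + (288)⁴
    = 1.866×10⁹ + 6.880×10⁹ = 8.745×10⁹ K⁴.

T ≈ 306 K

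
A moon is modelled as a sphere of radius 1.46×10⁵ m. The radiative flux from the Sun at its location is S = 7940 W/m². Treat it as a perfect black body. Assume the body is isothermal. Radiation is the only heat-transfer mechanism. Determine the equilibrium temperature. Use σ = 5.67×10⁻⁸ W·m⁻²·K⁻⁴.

T ≈ 433 K

At equilibrium, absorbed power = emitted power.
Absorbing cross-section = πr² = 6.697×10¹⁰ m²; emitting surface = 4πr² = 2.679×10¹¹ m² (ratio 4).
S·A_cross = εσ·A_surf·T⁴  ⇒  T⁴ = S/(4σ).
T⁴ = 1.00·7940/(4·5.67×10⁻⁸) = 3.501×10¹⁰ K⁴.
T = (3.501×10¹⁰)^(1/4).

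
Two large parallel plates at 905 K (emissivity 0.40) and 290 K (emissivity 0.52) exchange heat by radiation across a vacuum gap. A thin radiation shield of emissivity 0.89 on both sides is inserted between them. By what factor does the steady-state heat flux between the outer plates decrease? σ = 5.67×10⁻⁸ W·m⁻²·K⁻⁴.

factor ≈ 1.36

Without shield: q₀ = σΔ(T⁴)/(1/ε₁+1/ε₂−1) with denominator 3.423.
With shield the two gaps are in series; the resistances add: (1/ε₁+1/ε_s−1)+(1/ε_s+1/ε₂−1) = 2.624+2.047 = 4.670.
Heat-flux ratio q₀/q = 4.670/3.423.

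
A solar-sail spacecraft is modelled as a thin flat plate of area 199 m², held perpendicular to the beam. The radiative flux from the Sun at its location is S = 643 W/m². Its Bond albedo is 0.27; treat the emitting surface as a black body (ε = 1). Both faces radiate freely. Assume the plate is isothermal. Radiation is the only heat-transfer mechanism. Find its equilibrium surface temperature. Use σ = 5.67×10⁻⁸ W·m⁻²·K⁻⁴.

T ≈ 254 K

At equilibrium, absorbed power = emitted power.
Absorbing cross-section = A = 199.0 m²; emitting surface = 2A = 398.0 m² (ratio 2).
(1−a)S·A_cross = εσ·A_surf·T⁴  ⇒  T⁴ = (1−a)S/(2σ).
T⁴ = 0.730·643/(2·5.67×10⁻⁸) = 4.139×10⁹ K⁴.
T = (4.139×10⁹)^(1/4).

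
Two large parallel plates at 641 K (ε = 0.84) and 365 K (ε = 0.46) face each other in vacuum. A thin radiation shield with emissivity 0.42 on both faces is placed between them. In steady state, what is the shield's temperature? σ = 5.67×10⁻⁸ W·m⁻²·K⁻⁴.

In steady state the net flux on the hot side equals that on the cold side.
σ(T₁⁴−T_s⁴)/D₁ = σ(T_s⁴−T₂⁴)/D₂, with D₁ = 1/ε₁+1/ε_s−1 = 2.571, D₂ = 1/ε_s+1/ε₂−1 = 3.555.
Solve for T_s⁴: T_s⁴ = (D₂·T₁⁴ + D₁·T₂⁴)/(D₁+D₂) = 1.054×10¹¹ K⁴.

T_s ≈ 570 K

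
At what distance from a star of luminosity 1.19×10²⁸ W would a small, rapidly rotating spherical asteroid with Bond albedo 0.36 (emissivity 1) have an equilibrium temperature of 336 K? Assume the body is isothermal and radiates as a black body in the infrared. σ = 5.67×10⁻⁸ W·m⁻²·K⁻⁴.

For an isothermal black-emitting sphere, (1−a)S·πr² = σ·4πr²·T⁴ ⇒ S = 4σT⁴/(1−a).
S = 4·5.67×10⁻⁸·(336)⁴/0.640 = 4517 W/m².
Flux falls as S = L/(4πd²), so d = √(L/(4πS)) = √(1.19×10²⁸/(4π·4517)).

d ≈ 4.58×10¹¹ m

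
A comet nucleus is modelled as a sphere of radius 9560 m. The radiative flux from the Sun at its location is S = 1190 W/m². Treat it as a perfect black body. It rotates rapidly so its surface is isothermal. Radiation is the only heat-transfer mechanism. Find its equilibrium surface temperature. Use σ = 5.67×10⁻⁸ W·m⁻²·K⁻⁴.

T ≈ 269 K

At equilibrium, absorbed power = emitted power.
Absorbing cross-section = πr² = 2.871×10⁸ m²; emitting surface = 4πr² = 1.148×10⁹ m² (ratio 4).
S·A_cross = εσ·A_surf·T⁴  ⇒  T⁴ = S/(4σ).
T⁴ = 1.00·1190/(4·5.67×10⁻⁸) = 5.247×10⁹ K⁴.
T = (5.247×10⁹)^(1/4).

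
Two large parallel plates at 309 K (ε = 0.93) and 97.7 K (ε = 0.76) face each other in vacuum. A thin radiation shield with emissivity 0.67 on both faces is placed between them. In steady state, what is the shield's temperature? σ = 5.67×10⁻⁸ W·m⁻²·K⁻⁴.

T_s ≈ 265 K

In steady state the net flux on the hot side equals that on the cold side.
σ(T₁⁴−T_s⁴)/D₁ = σ(T_s⁴−T₂⁴)/D₂, with D₁ = 1/ε₁+1/ε_s−1 = 1.568, D₂ = 1/ε_s+1/ε₂−1 = 1.808.
Solve for T_s⁴: T_s⁴ = (D₂·T₁⁴ + D₁·T₂⁴)/(D₁+D₂) = 4.925×10⁹ K⁴.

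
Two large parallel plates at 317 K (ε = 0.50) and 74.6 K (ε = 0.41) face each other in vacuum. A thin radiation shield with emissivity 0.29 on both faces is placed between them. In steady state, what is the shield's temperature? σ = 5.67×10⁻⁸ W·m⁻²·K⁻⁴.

T_s ≈ 270 K

In steady state the net flux on the hot side equals that on the cold side.
σ(T₁⁴−T_s⁴)/D₁ = σ(T_s⁴−T₂⁴)/D₂, with D₁ = 1/ε₁+1/ε_s−1 = 4.448, D₂ = 1/ε_s+1/ε₂−1 = 4.887.
Solve for T_s⁴: T_s⁴ = (D₂·T₁⁴ + D₁·T₂⁴)/(D₁+D₂) = 5.301×10⁹ K⁴.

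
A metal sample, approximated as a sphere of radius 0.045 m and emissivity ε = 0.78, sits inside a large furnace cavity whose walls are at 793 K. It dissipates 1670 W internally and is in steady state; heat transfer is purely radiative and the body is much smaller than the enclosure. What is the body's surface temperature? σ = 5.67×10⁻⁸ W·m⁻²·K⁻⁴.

T ≈ 1170 K

For a small grey body in a large enclosure, net radiated power = εσA(T⁴ − T_w⁴).
Steady state: P = εσA(T⁴ − T_w⁴) with A = 4πr² = 0.02545 m².
T⁴ = P/(εσA) + T_w⁴ = 1670/(0.78·5.67×10⁻⁸·0.02545) + (793)⁴
    = 1.484×10¹² + 3.955×10¹¹ = 1.879×10¹² K⁴.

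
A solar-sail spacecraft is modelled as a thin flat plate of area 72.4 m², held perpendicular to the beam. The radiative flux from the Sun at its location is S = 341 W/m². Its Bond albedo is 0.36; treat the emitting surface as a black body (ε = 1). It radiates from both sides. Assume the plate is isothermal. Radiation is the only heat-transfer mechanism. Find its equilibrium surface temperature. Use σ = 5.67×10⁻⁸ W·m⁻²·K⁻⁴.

T ≈ 209 K

At equilibrium, absorbed power = emitted power.
Absorbing cross-section = A = 72.40 m²; emitting surface = 2A = 144.8 m² (ratio 2).
(1−a)S·A_cross = εσ·A_surf·T⁴  ⇒  T⁴ = (1−a)S/(2σ).
T⁴ = 0.640·341/(2·5.67×10⁻⁸) = 1.925×10⁹ K⁴.
T = (1.925×10⁹)^(1/4).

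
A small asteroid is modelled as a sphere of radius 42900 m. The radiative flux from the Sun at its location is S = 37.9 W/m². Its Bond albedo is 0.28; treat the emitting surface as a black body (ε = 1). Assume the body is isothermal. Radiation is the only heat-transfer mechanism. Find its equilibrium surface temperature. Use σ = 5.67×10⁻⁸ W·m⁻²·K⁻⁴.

T ≈ 105 K

At equilibrium, absorbed power = emitted power.
Absorbing cross-section = πr² = 5.782×10⁹ m²; emitting surface = 4πr² = 2.313×10¹⁰ m² (ratio 4).
(1−a)S·A_cross = εσ·A_surf·T⁴  ⇒  T⁴ = (1−a)S/(4σ).
T⁴ = 0.720·37.9/(4·5.67×10⁻⁸) = 1.203×10⁸ K⁴.
T = (1.203×10⁸)^(1/4).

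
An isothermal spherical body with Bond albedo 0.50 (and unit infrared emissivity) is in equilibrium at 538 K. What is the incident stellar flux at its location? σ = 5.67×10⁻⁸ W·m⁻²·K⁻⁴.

S ≈ 38000 W/m²

(1−a)S·πr² = σ·4πr²·T⁴ ⇒ S = 4σT⁴/(1−a).
S = 4·5.67×10⁻⁸·8.378×10¹⁰/0.500.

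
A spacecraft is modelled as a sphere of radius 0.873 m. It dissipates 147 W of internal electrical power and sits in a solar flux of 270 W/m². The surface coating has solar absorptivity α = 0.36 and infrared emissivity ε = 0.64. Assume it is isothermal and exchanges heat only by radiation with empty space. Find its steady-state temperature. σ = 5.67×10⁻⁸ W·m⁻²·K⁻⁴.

T ≈ 182 K

At steady state, absorbed solar power + internal power = radiated power.
Absorbed: α·S·A_cross = 0.36·270·2.394 = 232.7 W (cross-section πr²).
Total input = 232.7 + 147 = 379.7 W.
Radiated: εσ·A_surf·T⁴ with A_surf = 4πr² = 9.577 m².
T⁴ = 379.7/(0.64·5.67×10⁻⁸·9.577) = 1.093×10⁹ K⁴.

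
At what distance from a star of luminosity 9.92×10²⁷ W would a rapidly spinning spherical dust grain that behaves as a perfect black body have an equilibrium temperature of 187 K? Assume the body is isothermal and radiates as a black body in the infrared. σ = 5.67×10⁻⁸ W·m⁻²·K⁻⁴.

For an isothermal black-emitting sphere, (1−a)S·πr² = σ·4πr²·T⁴ ⇒ S = 4σT⁴/(1−a).
S = 4·5.67×10⁻⁸·(187)⁴/1.00 = 277.3 W/m².
Flux falls as S = L/(4πd²), so d = √(L/(4πS)) = √(9.92×10²⁷/(4π·277.3)).

d ≈ 1.69×10¹² m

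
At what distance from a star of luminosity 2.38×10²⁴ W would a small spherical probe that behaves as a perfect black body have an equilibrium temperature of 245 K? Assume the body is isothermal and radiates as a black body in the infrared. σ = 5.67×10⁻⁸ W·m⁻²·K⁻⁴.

d ≈ 1.52×10¹⁰ m

For an isothermal black-emitting sphere, (1−a)S·πr² = σ·4πr²·T⁴ ⇒ S = 4σT⁴/(1−a).
S = 4·5.67×10⁻⁸·(245)⁴/1.00 = 817.2 W/m².
Flux falls as S = L/(4πd²), so d = √(L/(4πS)) = √(2.38×10²⁴/(4π·817.2)).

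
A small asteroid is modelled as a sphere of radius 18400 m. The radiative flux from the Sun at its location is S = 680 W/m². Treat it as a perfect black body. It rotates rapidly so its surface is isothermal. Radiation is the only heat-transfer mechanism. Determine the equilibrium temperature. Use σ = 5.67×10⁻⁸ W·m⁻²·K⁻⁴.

T ≈ 234 K

At equilibrium, absorbed power = emitted power.
Absorbing cross-section = πr² = 1.064×10⁹ m²; emitting surface = 4πr² = 4.254×10⁹ m² (ratio 4).
S·A_cross = εσ·A_surf·T⁴  ⇒  T⁴ = S/(4σ).
T⁴ = 1.00·680/(4·5.67×10⁻⁸) = 2.998×10⁹ K⁴.
T = (2.998×10⁹)^(1/4).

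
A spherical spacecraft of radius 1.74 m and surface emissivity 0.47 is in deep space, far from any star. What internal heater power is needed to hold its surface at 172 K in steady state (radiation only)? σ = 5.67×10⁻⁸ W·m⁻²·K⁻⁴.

P ≈ 887 W

P = εσ·4πr²·T⁴.
4πr² = 38.05 m²; T⁴ = 8.752×10⁸ K⁴.
P = 0.47·5.67×10⁻⁸·38.05·8.752×10⁸.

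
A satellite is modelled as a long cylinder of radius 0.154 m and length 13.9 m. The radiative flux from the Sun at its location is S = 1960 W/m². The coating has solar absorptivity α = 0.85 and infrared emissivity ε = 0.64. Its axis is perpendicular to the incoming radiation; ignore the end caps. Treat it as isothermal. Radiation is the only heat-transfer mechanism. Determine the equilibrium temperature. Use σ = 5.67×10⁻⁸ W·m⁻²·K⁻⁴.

T ≈ 348 K

At equilibrium, absorbed power = emitted power.
Absorbing cross-section = 2rL = 4.281 m²; emitting surface = 2πrL = 13.45 m² (ratio π).
αS·A_cross = εσ·A_surf·T⁴  ⇒  T⁴ = αS/(ε·πσ).
T⁴ = 0.850·1960/(0.64·π·5.67×10⁻⁸) = 1.461×10¹⁰ K⁴.
T = (1.461×10¹⁰)^(1/4).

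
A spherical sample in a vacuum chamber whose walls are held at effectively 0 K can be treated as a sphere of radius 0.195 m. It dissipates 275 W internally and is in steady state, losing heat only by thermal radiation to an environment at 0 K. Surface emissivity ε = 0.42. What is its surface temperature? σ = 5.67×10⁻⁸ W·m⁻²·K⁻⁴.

T ≈ 394 K

Steady state: internal power = radiated power, P = εσA T⁴.
Radiating area A = 4πr² = 0.4778 m².
T⁴ = P/(εσA) = 275/(0.42·5.67×10⁻⁸·0.4778) = 2.417×10¹⁰ K⁴.
T = (2.417×10¹⁰)^(1/4).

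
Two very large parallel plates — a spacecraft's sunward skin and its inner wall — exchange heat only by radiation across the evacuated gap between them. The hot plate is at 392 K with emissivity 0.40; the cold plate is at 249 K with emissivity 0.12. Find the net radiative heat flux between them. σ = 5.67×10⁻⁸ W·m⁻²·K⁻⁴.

q ≈ 114 W/m²

For two infinite grey parallel plates, q = σ(T₁⁴ − T₂⁴)/(1/ε₁ + 1/ε₂ − 1).
T₁⁴ − T₂⁴ = 2.361×10¹⁰ − 3.844×10⁹ = 1.977×10¹⁰ K⁴.
1/ε₁ + 1/ε₂ − 1 = 2.500 + 8.333 − 1 = 9.833.
q = 5.67×10⁻⁸ × 1.977×10¹⁰ / 9.833.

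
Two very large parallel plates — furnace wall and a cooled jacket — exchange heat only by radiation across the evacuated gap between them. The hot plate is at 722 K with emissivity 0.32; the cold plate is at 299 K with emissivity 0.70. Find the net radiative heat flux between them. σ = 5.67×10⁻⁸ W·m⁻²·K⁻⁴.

q ≈ 4210 W/m²

For two infinite grey parallel plates, q = σ(T₁⁴ − T₂⁴)/(1/ε₁ + 1/ε₂ − 1).
T₁⁴ − T₂⁴ = 2.717×10¹¹ − 7.993×10⁹ = 2.637×10¹¹ K⁴.
1/ε₁ + 1/ε₂ − 1 = 3.125 + 1.429 − 1 = 3.554.
q = 5.67×10⁻⁸ × 2.637×10¹¹ / 3.554.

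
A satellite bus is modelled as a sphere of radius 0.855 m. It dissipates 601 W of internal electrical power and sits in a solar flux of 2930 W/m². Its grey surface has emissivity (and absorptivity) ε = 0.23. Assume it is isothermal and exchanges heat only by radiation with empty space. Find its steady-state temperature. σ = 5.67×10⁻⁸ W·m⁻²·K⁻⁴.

T ≈ 366 K

At steady state, absorbed solar power + internal power = radiated power.
Absorbed: α·S·A_cross = 0.23·2930·2.297 = 1548 W (cross-section πr²).
Total input = 1548 + 601 = 2149 W.
Radiated: εσ·A_surf·T⁴ with A_surf = 4πr² = 9.186 m².
T⁴ = 2149/(0.23·5.67×10⁻⁸·9.186) = 1.794×10¹⁰ K⁴.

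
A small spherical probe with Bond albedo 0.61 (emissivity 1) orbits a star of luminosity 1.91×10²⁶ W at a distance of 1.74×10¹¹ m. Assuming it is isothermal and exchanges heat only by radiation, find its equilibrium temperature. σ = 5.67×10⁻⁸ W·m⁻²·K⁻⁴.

First find the stellar flux at distance d: S = L/(4πd²) = 1.91×10²⁶/(4π·(1.74×10¹¹)²) = 502.0 W/m².
For an isothermal sphere, absorbed (1−a)S·πr² = emitted σ·4πr²·T⁴, so T⁴ = (1−a)S/(4σ).
T⁴ = 0.390·502.0/(4·5.67×10⁻⁸) = 8.633×10⁸ K⁴.

T ≈ 171 K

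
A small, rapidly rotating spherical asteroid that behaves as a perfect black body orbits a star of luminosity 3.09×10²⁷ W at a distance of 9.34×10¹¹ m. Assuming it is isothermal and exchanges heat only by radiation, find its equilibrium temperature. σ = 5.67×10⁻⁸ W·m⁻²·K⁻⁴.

T ≈ 188 K

First find the stellar flux at distance d: S = L/(4πd²) = 3.09×10²⁷/(4π·(9.34×10¹¹)²) = 281.9 W/m².
For an isothermal sphere, absorbed (1−a)S·πr² = emitted σ·4πr²·T⁴, so T⁴ = (1−a)S/(4σ).
T⁴ = 1.00·281.9/(4·5.67×10⁻⁸) = 1.243×10⁹ K⁴.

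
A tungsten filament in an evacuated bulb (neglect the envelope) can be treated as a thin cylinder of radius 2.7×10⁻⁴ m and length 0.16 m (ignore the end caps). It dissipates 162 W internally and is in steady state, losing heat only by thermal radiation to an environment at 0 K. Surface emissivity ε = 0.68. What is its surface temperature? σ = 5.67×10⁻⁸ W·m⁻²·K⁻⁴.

T ≈ 1980 K

Steady state: internal power = radiated power, P = εσA T⁴.
Radiating area A = 2πrL = 2.714×10⁻⁴ m².
T⁴ = P/(εσA) = 162/(0.68·5.67×10⁻⁸·2.714×10⁻⁴) = 1.548×10¹³ K⁴.
T = (1.548×10¹³)^(1/4).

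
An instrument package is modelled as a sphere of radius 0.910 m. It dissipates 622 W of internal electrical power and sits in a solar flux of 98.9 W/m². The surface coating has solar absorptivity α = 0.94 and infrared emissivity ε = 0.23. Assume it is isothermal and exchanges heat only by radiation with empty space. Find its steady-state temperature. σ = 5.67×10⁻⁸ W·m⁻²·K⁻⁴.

T ≈ 282 K

At steady state, absorbed solar power + internal power = radiated power.
Absorbed: α·S·A_cross = 0.94·98.9·2.602 = 241.9 W (cross-section πr²).
Total input = 241.9 + 622 = 863.9 W.
Radiated: εσ·A_surf·T⁴ with A_surf = 4πr² = 10.41 m².
T⁴ = 863.9/(0.23·5.67×10⁻⁸·10.41) = 6.366×10⁹ K⁴.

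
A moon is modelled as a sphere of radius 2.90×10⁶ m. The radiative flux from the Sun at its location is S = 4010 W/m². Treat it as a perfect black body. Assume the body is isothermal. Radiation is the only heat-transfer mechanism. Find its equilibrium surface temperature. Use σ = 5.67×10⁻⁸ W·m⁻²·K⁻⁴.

T ≈ 365 K

At equilibrium, absorbed power = emitted power.
Absorbing cross-section = πr² = 2.642×10¹³ m²; emitting surface = 4πr² = 1.057×10¹⁴ m² (ratio 4).
S·A_cross = εσ·A_surf·T⁴  ⇒  T⁴ = S/(4σ).
T⁴ = 1.00·4010/(4·5.67×10⁻⁸) = 1.768×10¹⁰ K⁴.
T = (1.768×10¹⁰)^(1/4).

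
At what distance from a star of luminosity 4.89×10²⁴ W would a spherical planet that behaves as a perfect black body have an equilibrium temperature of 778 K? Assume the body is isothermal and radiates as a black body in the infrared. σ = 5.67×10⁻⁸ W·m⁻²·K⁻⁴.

For an isothermal black-emitting sphere, (1−a)S·πr² = σ·4πr²·T⁴ ⇒ S = 4σT⁴/(1−a).
S = 4·5.67×10⁻⁸·(778)⁴/1.00 = 83090 W/m².
Flux falls as S = L/(4πd²), so d = √(L/(4πS)) = √(4.89×10²⁴/(4π·83090)).

d ≈ 2.16×10⁹ m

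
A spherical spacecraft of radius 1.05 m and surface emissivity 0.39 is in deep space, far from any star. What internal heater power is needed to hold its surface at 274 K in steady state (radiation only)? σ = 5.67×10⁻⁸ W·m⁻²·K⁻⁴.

P = εσ·4πr²·T⁴.
4πr² = 13.85 m²; T⁴ = 5.636×10⁹ K⁴.
P = 0.39·5.67×10⁻⁸·13.85·5.636×10⁹.

P ≈ 1730 W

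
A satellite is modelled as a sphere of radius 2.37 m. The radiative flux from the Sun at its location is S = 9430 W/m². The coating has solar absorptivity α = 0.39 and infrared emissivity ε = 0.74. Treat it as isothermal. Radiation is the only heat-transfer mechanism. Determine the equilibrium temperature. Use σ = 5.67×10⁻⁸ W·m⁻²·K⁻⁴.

T ≈ 385 K

At equilibrium, absorbed power = emitted power.
Absorbing cross-section = πr² = 17.65 m²; emitting surface = 4πr² = 70.58 m² (ratio 4).
αS·A_cross = εσ·A_surf·T⁴  ⇒  T⁴ = αS/(ε·4σ).
T⁴ = 0.390·9430/(0.74·4·5.67×10⁻⁸) = 2.191×10¹⁰ K⁴.
T = (2.191×10¹⁰)^(1/4).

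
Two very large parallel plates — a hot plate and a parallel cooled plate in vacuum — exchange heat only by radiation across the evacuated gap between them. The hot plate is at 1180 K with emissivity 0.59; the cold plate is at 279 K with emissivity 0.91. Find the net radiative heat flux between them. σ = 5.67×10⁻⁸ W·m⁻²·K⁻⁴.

q ≈ 61100 W/m²

For two infinite grey parallel plates, q = σ(T₁⁴ − T₂⁴)/(1/ε₁ + 1/ε₂ − 1).
T₁⁴ − T₂⁴ = 1.939×10¹² − 6.059×10⁹ = 1.933×10¹² K⁴.
1/ε₁ + 1/ε₂ − 1 = 1.695 + 1.099 − 1 = 1.794.
q = 5.67×10⁻⁸ × 1.933×10¹² / 1.794.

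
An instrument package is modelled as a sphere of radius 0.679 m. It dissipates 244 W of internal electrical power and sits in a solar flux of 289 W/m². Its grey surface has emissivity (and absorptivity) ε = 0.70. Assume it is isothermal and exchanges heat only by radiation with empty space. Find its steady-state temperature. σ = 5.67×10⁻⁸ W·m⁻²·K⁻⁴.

T ≈ 220 K

At steady state, absorbed solar power + internal power = radiated power.
Absorbed: α·S·A_cross = 0.70·289·1.448 = 293.0 W (cross-section πr²).
Total input = 293.0 + 244 = 537.0 W.
Radiated: εσ·A_surf·T⁴ with A_surf = 4πr² = 5.794 m².
T⁴ = 537.0/(0.70·5.67×10⁻⁸·5.794) = 2.335×10⁹ K⁴.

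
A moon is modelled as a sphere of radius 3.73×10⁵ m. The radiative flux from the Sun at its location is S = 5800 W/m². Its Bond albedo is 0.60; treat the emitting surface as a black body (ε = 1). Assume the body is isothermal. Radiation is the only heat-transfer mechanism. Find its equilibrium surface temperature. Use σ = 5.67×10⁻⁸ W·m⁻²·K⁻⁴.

T ≈ 318 K

At equilibrium, absorbed power = emitted power.
Absorbing cross-section = πr² = 4.371×10¹¹ m²; emitting surface = 4πr² = 1.748×10¹² m² (ratio 4).
(1−a)S·A_cross = εσ·A_surf·T⁴  ⇒  T⁴ = (1−a)S/(4σ).
T⁴ = 0.400·5800/(4·5.67×10⁻⁸) = 1.023×10¹⁰ K⁴.
T = (1.023×10¹⁰)^(1/4).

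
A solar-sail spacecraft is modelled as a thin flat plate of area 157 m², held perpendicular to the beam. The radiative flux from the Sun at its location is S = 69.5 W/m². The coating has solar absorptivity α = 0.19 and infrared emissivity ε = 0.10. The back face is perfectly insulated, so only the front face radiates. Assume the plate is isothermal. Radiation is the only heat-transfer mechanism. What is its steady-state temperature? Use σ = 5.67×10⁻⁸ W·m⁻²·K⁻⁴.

At equilibrium, absorbed power = emitted power.
Absorbing cross-section = A = 157.0 m²; emitting surface = A = 157.0 m² (ratio 1).
αS·A_cross = εσ·A_surf·T⁴  ⇒  T⁴ = αS/(ε·1σ).
T⁴ = 0.190·69.5/(0.10·1·5.67×10⁻⁸) = 2.329×10⁹ K⁴.
T = (2.329×10⁹)^(1/4).

T ≈ 220 K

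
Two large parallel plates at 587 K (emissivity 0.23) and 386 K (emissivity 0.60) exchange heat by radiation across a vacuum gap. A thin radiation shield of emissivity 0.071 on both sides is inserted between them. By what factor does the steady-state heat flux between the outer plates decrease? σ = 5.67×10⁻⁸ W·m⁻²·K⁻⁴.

Without shield: q₀ = σΔ(T⁴)/(1/ε₁+1/ε₂−1) with denominator 5.014.
With shield the two gaps are in series; the resistances add: (1/ε₁+1/ε_s−1)+(1/ε_s+1/ε₂−1) = 17.43+14.75 = 32.18.
Heat-flux ratio q₀/q = 32.18/5.014.

factor ≈ 6.42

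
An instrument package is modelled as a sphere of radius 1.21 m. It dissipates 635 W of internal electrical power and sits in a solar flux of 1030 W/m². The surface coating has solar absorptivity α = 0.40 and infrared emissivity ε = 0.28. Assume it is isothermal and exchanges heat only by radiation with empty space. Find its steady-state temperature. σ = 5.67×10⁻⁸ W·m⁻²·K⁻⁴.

T ≈ 305 K

At steady state, absorbed solar power + internal power = radiated power.
Absorbed: α·S·A_cross = 0.40·1030·4.600 = 1895 W (cross-section πr²).
Total input = 1895 + 635 = 2530 W.
Radiated: εσ·A_surf·T⁴ with A_surf = 4πr² = 18.40 m².
T⁴ = 2530/(0.28·5.67×10⁻⁸·18.40) = 8.662×10⁹ K⁴.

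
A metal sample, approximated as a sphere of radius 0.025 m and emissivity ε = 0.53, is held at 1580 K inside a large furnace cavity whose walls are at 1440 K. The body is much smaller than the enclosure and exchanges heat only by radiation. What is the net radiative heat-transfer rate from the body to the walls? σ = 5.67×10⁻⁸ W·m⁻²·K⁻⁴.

For a small grey body in a large enclosure: P_net = εσA(T_body⁴ − T_wall⁴).
A = 4πr² = 0.007854 m²; T_body⁴ − T_wall⁴ = 6.232×10¹² − 4.300×10¹² = 1.932×10¹² K⁴.
|P_net| = 0.53·5.67×10⁻⁸·0.007854·1.932×10¹².

P_net ≈ 456 W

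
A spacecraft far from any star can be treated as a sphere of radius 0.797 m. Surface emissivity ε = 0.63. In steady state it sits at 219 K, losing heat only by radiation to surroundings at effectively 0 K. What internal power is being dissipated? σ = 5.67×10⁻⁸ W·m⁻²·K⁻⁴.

P ≈ 656 W

Steady state: P = εσA T⁴.
A = 4πr² = 7.982 m²; T⁴ = (219)⁴ = 2.300×10⁹ K⁴.
P = 0.63 × 5.67×10⁻⁸ × 7.982 × 2.300×10⁹.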